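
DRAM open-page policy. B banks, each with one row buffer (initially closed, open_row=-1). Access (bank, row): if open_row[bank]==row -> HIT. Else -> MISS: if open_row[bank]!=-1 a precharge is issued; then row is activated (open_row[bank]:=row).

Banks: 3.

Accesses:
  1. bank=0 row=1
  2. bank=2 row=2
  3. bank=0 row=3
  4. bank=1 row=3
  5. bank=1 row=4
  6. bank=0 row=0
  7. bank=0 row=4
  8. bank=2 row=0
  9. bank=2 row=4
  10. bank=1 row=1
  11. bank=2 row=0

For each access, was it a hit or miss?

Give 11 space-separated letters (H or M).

Answer: M M M M M M M M M M M

Derivation:
Acc 1: bank0 row1 -> MISS (open row1); precharges=0
Acc 2: bank2 row2 -> MISS (open row2); precharges=0
Acc 3: bank0 row3 -> MISS (open row3); precharges=1
Acc 4: bank1 row3 -> MISS (open row3); precharges=1
Acc 5: bank1 row4 -> MISS (open row4); precharges=2
Acc 6: bank0 row0 -> MISS (open row0); precharges=3
Acc 7: bank0 row4 -> MISS (open row4); precharges=4
Acc 8: bank2 row0 -> MISS (open row0); precharges=5
Acc 9: bank2 row4 -> MISS (open row4); precharges=6
Acc 10: bank1 row1 -> MISS (open row1); precharges=7
Acc 11: bank2 row0 -> MISS (open row0); precharges=8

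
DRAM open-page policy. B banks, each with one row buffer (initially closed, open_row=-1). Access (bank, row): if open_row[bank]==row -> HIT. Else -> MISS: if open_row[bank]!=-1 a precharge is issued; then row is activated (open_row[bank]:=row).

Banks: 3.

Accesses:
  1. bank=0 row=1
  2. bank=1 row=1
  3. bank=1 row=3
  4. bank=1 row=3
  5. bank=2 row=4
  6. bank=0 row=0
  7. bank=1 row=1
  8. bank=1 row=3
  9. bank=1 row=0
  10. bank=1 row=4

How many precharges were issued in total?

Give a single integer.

Answer: 6

Derivation:
Acc 1: bank0 row1 -> MISS (open row1); precharges=0
Acc 2: bank1 row1 -> MISS (open row1); precharges=0
Acc 3: bank1 row3 -> MISS (open row3); precharges=1
Acc 4: bank1 row3 -> HIT
Acc 5: bank2 row4 -> MISS (open row4); precharges=1
Acc 6: bank0 row0 -> MISS (open row0); precharges=2
Acc 7: bank1 row1 -> MISS (open row1); precharges=3
Acc 8: bank1 row3 -> MISS (open row3); precharges=4
Acc 9: bank1 row0 -> MISS (open row0); precharges=5
Acc 10: bank1 row4 -> MISS (open row4); precharges=6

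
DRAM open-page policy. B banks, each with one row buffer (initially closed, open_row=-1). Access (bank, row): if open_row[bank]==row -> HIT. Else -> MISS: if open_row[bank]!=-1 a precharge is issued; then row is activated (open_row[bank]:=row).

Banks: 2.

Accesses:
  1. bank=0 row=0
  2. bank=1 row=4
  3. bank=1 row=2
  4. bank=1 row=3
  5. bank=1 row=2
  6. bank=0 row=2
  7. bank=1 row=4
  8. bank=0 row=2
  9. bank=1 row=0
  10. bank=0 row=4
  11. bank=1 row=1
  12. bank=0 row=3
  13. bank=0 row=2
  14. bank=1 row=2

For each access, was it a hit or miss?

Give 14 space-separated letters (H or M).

Acc 1: bank0 row0 -> MISS (open row0); precharges=0
Acc 2: bank1 row4 -> MISS (open row4); precharges=0
Acc 3: bank1 row2 -> MISS (open row2); precharges=1
Acc 4: bank1 row3 -> MISS (open row3); precharges=2
Acc 5: bank1 row2 -> MISS (open row2); precharges=3
Acc 6: bank0 row2 -> MISS (open row2); precharges=4
Acc 7: bank1 row4 -> MISS (open row4); precharges=5
Acc 8: bank0 row2 -> HIT
Acc 9: bank1 row0 -> MISS (open row0); precharges=6
Acc 10: bank0 row4 -> MISS (open row4); precharges=7
Acc 11: bank1 row1 -> MISS (open row1); precharges=8
Acc 12: bank0 row3 -> MISS (open row3); precharges=9
Acc 13: bank0 row2 -> MISS (open row2); precharges=10
Acc 14: bank1 row2 -> MISS (open row2); precharges=11

Answer: M M M M M M M H M M M M M M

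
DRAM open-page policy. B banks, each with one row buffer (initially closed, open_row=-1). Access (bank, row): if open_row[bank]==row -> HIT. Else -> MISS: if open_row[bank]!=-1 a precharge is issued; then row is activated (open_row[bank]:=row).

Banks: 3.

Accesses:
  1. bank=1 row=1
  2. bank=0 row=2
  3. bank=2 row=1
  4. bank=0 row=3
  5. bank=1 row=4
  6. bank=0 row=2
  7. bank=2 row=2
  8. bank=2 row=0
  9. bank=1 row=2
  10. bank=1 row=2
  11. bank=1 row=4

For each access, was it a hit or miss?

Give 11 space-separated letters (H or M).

Answer: M M M M M M M M M H M

Derivation:
Acc 1: bank1 row1 -> MISS (open row1); precharges=0
Acc 2: bank0 row2 -> MISS (open row2); precharges=0
Acc 3: bank2 row1 -> MISS (open row1); precharges=0
Acc 4: bank0 row3 -> MISS (open row3); precharges=1
Acc 5: bank1 row4 -> MISS (open row4); precharges=2
Acc 6: bank0 row2 -> MISS (open row2); precharges=3
Acc 7: bank2 row2 -> MISS (open row2); precharges=4
Acc 8: bank2 row0 -> MISS (open row0); precharges=5
Acc 9: bank1 row2 -> MISS (open row2); precharges=6
Acc 10: bank1 row2 -> HIT
Acc 11: bank1 row4 -> MISS (open row4); precharges=7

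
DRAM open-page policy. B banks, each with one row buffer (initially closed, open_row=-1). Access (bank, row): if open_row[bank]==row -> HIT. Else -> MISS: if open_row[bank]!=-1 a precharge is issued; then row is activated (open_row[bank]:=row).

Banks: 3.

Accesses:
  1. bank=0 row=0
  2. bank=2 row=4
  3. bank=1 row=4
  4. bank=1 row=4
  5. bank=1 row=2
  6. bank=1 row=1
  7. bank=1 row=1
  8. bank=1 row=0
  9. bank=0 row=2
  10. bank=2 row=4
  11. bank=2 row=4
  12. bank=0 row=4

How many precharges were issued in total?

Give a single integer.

Acc 1: bank0 row0 -> MISS (open row0); precharges=0
Acc 2: bank2 row4 -> MISS (open row4); precharges=0
Acc 3: bank1 row4 -> MISS (open row4); precharges=0
Acc 4: bank1 row4 -> HIT
Acc 5: bank1 row2 -> MISS (open row2); precharges=1
Acc 6: bank1 row1 -> MISS (open row1); precharges=2
Acc 7: bank1 row1 -> HIT
Acc 8: bank1 row0 -> MISS (open row0); precharges=3
Acc 9: bank0 row2 -> MISS (open row2); precharges=4
Acc 10: bank2 row4 -> HIT
Acc 11: bank2 row4 -> HIT
Acc 12: bank0 row4 -> MISS (open row4); precharges=5

Answer: 5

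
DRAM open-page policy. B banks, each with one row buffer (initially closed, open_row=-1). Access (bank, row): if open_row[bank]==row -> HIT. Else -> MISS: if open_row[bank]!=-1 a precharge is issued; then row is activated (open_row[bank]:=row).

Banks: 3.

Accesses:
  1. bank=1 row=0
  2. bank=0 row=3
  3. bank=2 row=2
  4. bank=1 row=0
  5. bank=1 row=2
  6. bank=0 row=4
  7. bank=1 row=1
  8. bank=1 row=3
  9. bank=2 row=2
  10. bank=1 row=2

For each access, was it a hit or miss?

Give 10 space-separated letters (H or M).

Acc 1: bank1 row0 -> MISS (open row0); precharges=0
Acc 2: bank0 row3 -> MISS (open row3); precharges=0
Acc 3: bank2 row2 -> MISS (open row2); precharges=0
Acc 4: bank1 row0 -> HIT
Acc 5: bank1 row2 -> MISS (open row2); precharges=1
Acc 6: bank0 row4 -> MISS (open row4); precharges=2
Acc 7: bank1 row1 -> MISS (open row1); precharges=3
Acc 8: bank1 row3 -> MISS (open row3); precharges=4
Acc 9: bank2 row2 -> HIT
Acc 10: bank1 row2 -> MISS (open row2); precharges=5

Answer: M M M H M M M M H M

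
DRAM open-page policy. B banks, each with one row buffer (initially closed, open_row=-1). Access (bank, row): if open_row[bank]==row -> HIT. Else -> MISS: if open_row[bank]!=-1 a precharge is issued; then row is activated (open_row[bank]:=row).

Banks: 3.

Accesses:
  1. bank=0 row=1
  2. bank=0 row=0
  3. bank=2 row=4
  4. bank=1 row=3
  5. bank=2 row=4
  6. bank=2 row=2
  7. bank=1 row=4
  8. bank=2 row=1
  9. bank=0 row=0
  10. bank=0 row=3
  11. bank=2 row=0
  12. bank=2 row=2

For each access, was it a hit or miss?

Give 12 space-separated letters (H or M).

Answer: M M M M H M M M H M M M

Derivation:
Acc 1: bank0 row1 -> MISS (open row1); precharges=0
Acc 2: bank0 row0 -> MISS (open row0); precharges=1
Acc 3: bank2 row4 -> MISS (open row4); precharges=1
Acc 4: bank1 row3 -> MISS (open row3); precharges=1
Acc 5: bank2 row4 -> HIT
Acc 6: bank2 row2 -> MISS (open row2); precharges=2
Acc 7: bank1 row4 -> MISS (open row4); precharges=3
Acc 8: bank2 row1 -> MISS (open row1); precharges=4
Acc 9: bank0 row0 -> HIT
Acc 10: bank0 row3 -> MISS (open row3); precharges=5
Acc 11: bank2 row0 -> MISS (open row0); precharges=6
Acc 12: bank2 row2 -> MISS (open row2); precharges=7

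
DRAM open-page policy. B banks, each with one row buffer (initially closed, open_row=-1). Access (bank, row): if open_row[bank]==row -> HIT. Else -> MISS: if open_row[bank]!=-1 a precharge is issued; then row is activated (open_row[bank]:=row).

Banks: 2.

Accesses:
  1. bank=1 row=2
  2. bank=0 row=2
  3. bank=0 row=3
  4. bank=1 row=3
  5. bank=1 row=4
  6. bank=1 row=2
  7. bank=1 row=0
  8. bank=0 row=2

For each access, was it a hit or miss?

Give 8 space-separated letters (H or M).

Acc 1: bank1 row2 -> MISS (open row2); precharges=0
Acc 2: bank0 row2 -> MISS (open row2); precharges=0
Acc 3: bank0 row3 -> MISS (open row3); precharges=1
Acc 4: bank1 row3 -> MISS (open row3); precharges=2
Acc 5: bank1 row4 -> MISS (open row4); precharges=3
Acc 6: bank1 row2 -> MISS (open row2); precharges=4
Acc 7: bank1 row0 -> MISS (open row0); precharges=5
Acc 8: bank0 row2 -> MISS (open row2); precharges=6

Answer: M M M M M M M M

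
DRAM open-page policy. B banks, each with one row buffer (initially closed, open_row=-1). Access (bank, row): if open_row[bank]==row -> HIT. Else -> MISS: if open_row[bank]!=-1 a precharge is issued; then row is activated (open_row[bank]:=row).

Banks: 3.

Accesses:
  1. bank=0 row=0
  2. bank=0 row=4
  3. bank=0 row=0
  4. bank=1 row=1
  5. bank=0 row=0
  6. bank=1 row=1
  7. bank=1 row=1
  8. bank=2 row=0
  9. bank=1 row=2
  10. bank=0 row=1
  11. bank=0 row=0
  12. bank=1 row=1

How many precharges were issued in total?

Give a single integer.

Answer: 6

Derivation:
Acc 1: bank0 row0 -> MISS (open row0); precharges=0
Acc 2: bank0 row4 -> MISS (open row4); precharges=1
Acc 3: bank0 row0 -> MISS (open row0); precharges=2
Acc 4: bank1 row1 -> MISS (open row1); precharges=2
Acc 5: bank0 row0 -> HIT
Acc 6: bank1 row1 -> HIT
Acc 7: bank1 row1 -> HIT
Acc 8: bank2 row0 -> MISS (open row0); precharges=2
Acc 9: bank1 row2 -> MISS (open row2); precharges=3
Acc 10: bank0 row1 -> MISS (open row1); precharges=4
Acc 11: bank0 row0 -> MISS (open row0); precharges=5
Acc 12: bank1 row1 -> MISS (open row1); precharges=6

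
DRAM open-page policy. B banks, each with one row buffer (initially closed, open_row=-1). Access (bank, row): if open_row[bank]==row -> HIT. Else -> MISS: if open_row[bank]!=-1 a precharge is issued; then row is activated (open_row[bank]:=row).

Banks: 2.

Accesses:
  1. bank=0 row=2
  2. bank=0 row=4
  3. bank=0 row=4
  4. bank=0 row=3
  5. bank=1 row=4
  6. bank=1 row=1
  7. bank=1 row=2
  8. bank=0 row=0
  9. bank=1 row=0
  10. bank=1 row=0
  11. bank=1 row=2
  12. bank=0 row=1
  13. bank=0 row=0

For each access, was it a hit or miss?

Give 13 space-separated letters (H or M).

Acc 1: bank0 row2 -> MISS (open row2); precharges=0
Acc 2: bank0 row4 -> MISS (open row4); precharges=1
Acc 3: bank0 row4 -> HIT
Acc 4: bank0 row3 -> MISS (open row3); precharges=2
Acc 5: bank1 row4 -> MISS (open row4); precharges=2
Acc 6: bank1 row1 -> MISS (open row1); precharges=3
Acc 7: bank1 row2 -> MISS (open row2); precharges=4
Acc 8: bank0 row0 -> MISS (open row0); precharges=5
Acc 9: bank1 row0 -> MISS (open row0); precharges=6
Acc 10: bank1 row0 -> HIT
Acc 11: bank1 row2 -> MISS (open row2); precharges=7
Acc 12: bank0 row1 -> MISS (open row1); precharges=8
Acc 13: bank0 row0 -> MISS (open row0); precharges=9

Answer: M M H M M M M M M H M M M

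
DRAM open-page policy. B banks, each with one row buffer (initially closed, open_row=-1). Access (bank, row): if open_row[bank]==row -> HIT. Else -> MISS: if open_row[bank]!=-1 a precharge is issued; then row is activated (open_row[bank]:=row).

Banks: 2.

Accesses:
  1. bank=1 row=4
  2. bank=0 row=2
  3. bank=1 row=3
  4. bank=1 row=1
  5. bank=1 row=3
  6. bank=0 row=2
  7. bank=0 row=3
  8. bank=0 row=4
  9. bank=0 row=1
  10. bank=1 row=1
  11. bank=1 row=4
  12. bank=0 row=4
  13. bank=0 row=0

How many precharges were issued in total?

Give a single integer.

Answer: 10

Derivation:
Acc 1: bank1 row4 -> MISS (open row4); precharges=0
Acc 2: bank0 row2 -> MISS (open row2); precharges=0
Acc 3: bank1 row3 -> MISS (open row3); precharges=1
Acc 4: bank1 row1 -> MISS (open row1); precharges=2
Acc 5: bank1 row3 -> MISS (open row3); precharges=3
Acc 6: bank0 row2 -> HIT
Acc 7: bank0 row3 -> MISS (open row3); precharges=4
Acc 8: bank0 row4 -> MISS (open row4); precharges=5
Acc 9: bank0 row1 -> MISS (open row1); precharges=6
Acc 10: bank1 row1 -> MISS (open row1); precharges=7
Acc 11: bank1 row4 -> MISS (open row4); precharges=8
Acc 12: bank0 row4 -> MISS (open row4); precharges=9
Acc 13: bank0 row0 -> MISS (open row0); precharges=10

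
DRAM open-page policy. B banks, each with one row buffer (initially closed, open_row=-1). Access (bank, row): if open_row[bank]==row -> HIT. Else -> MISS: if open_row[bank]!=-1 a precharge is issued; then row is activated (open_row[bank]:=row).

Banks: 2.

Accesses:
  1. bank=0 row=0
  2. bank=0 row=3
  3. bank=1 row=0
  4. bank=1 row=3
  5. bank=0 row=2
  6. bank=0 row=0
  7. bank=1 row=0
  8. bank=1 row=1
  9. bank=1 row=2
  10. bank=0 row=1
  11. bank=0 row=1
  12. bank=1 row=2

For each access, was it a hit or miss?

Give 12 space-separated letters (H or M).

Answer: M M M M M M M M M M H H

Derivation:
Acc 1: bank0 row0 -> MISS (open row0); precharges=0
Acc 2: bank0 row3 -> MISS (open row3); precharges=1
Acc 3: bank1 row0 -> MISS (open row0); precharges=1
Acc 4: bank1 row3 -> MISS (open row3); precharges=2
Acc 5: bank0 row2 -> MISS (open row2); precharges=3
Acc 6: bank0 row0 -> MISS (open row0); precharges=4
Acc 7: bank1 row0 -> MISS (open row0); precharges=5
Acc 8: bank1 row1 -> MISS (open row1); precharges=6
Acc 9: bank1 row2 -> MISS (open row2); precharges=7
Acc 10: bank0 row1 -> MISS (open row1); precharges=8
Acc 11: bank0 row1 -> HIT
Acc 12: bank1 row2 -> HIT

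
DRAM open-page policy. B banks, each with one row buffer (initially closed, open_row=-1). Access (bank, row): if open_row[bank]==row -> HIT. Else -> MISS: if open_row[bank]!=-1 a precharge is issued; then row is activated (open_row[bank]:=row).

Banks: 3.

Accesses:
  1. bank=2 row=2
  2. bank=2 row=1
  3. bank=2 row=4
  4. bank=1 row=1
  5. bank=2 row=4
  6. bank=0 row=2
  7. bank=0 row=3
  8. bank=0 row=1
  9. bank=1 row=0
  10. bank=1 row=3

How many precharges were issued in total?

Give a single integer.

Answer: 6

Derivation:
Acc 1: bank2 row2 -> MISS (open row2); precharges=0
Acc 2: bank2 row1 -> MISS (open row1); precharges=1
Acc 3: bank2 row4 -> MISS (open row4); precharges=2
Acc 4: bank1 row1 -> MISS (open row1); precharges=2
Acc 5: bank2 row4 -> HIT
Acc 6: bank0 row2 -> MISS (open row2); precharges=2
Acc 7: bank0 row3 -> MISS (open row3); precharges=3
Acc 8: bank0 row1 -> MISS (open row1); precharges=4
Acc 9: bank1 row0 -> MISS (open row0); precharges=5
Acc 10: bank1 row3 -> MISS (open row3); precharges=6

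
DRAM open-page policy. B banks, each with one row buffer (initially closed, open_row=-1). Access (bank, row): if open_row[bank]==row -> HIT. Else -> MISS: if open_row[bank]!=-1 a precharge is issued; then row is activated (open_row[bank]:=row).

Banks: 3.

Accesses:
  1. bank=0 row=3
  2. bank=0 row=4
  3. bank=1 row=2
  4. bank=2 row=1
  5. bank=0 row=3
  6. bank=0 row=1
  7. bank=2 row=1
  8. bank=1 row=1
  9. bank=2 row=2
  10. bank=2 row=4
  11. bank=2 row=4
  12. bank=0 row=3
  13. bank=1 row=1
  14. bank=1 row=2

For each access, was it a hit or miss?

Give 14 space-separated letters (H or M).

Acc 1: bank0 row3 -> MISS (open row3); precharges=0
Acc 2: bank0 row4 -> MISS (open row4); precharges=1
Acc 3: bank1 row2 -> MISS (open row2); precharges=1
Acc 4: bank2 row1 -> MISS (open row1); precharges=1
Acc 5: bank0 row3 -> MISS (open row3); precharges=2
Acc 6: bank0 row1 -> MISS (open row1); precharges=3
Acc 7: bank2 row1 -> HIT
Acc 8: bank1 row1 -> MISS (open row1); precharges=4
Acc 9: bank2 row2 -> MISS (open row2); precharges=5
Acc 10: bank2 row4 -> MISS (open row4); precharges=6
Acc 11: bank2 row4 -> HIT
Acc 12: bank0 row3 -> MISS (open row3); precharges=7
Acc 13: bank1 row1 -> HIT
Acc 14: bank1 row2 -> MISS (open row2); precharges=8

Answer: M M M M M M H M M M H M H M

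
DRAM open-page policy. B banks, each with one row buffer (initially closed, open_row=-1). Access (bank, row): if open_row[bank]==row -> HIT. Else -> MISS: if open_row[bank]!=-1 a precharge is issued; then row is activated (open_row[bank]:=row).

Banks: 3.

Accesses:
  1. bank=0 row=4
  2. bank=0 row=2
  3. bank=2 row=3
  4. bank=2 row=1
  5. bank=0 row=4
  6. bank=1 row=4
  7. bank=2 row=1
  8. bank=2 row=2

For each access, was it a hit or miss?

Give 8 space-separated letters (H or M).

Acc 1: bank0 row4 -> MISS (open row4); precharges=0
Acc 2: bank0 row2 -> MISS (open row2); precharges=1
Acc 3: bank2 row3 -> MISS (open row3); precharges=1
Acc 4: bank2 row1 -> MISS (open row1); precharges=2
Acc 5: bank0 row4 -> MISS (open row4); precharges=3
Acc 6: bank1 row4 -> MISS (open row4); precharges=3
Acc 7: bank2 row1 -> HIT
Acc 8: bank2 row2 -> MISS (open row2); precharges=4

Answer: M M M M M M H M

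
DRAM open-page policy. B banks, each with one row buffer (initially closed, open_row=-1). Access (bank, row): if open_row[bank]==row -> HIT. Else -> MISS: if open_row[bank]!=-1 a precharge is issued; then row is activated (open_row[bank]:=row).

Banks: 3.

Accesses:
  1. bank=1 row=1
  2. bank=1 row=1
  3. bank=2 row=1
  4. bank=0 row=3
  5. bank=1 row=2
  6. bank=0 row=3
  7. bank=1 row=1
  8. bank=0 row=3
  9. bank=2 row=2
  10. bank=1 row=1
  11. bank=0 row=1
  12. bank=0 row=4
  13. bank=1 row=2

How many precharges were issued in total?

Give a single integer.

Acc 1: bank1 row1 -> MISS (open row1); precharges=0
Acc 2: bank1 row1 -> HIT
Acc 3: bank2 row1 -> MISS (open row1); precharges=0
Acc 4: bank0 row3 -> MISS (open row3); precharges=0
Acc 5: bank1 row2 -> MISS (open row2); precharges=1
Acc 6: bank0 row3 -> HIT
Acc 7: bank1 row1 -> MISS (open row1); precharges=2
Acc 8: bank0 row3 -> HIT
Acc 9: bank2 row2 -> MISS (open row2); precharges=3
Acc 10: bank1 row1 -> HIT
Acc 11: bank0 row1 -> MISS (open row1); precharges=4
Acc 12: bank0 row4 -> MISS (open row4); precharges=5
Acc 13: bank1 row2 -> MISS (open row2); precharges=6

Answer: 6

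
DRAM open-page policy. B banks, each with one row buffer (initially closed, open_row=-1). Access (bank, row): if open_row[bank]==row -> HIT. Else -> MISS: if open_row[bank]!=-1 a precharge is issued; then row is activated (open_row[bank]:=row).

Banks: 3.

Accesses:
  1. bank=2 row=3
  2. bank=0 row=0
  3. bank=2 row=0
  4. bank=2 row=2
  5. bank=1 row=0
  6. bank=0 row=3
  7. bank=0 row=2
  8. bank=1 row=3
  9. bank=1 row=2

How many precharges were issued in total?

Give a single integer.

Answer: 6

Derivation:
Acc 1: bank2 row3 -> MISS (open row3); precharges=0
Acc 2: bank0 row0 -> MISS (open row0); precharges=0
Acc 3: bank2 row0 -> MISS (open row0); precharges=1
Acc 4: bank2 row2 -> MISS (open row2); precharges=2
Acc 5: bank1 row0 -> MISS (open row0); precharges=2
Acc 6: bank0 row3 -> MISS (open row3); precharges=3
Acc 7: bank0 row2 -> MISS (open row2); precharges=4
Acc 8: bank1 row3 -> MISS (open row3); precharges=5
Acc 9: bank1 row2 -> MISS (open row2); precharges=6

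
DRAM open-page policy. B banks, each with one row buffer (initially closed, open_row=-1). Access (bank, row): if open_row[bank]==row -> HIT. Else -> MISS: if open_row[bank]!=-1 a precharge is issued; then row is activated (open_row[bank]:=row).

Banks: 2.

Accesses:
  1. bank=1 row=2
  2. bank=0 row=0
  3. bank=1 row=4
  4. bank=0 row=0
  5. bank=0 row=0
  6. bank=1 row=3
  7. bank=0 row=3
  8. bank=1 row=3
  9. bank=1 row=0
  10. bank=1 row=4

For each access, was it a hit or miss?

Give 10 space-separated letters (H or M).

Acc 1: bank1 row2 -> MISS (open row2); precharges=0
Acc 2: bank0 row0 -> MISS (open row0); precharges=0
Acc 3: bank1 row4 -> MISS (open row4); precharges=1
Acc 4: bank0 row0 -> HIT
Acc 5: bank0 row0 -> HIT
Acc 6: bank1 row3 -> MISS (open row3); precharges=2
Acc 7: bank0 row3 -> MISS (open row3); precharges=3
Acc 8: bank1 row3 -> HIT
Acc 9: bank1 row0 -> MISS (open row0); precharges=4
Acc 10: bank1 row4 -> MISS (open row4); precharges=5

Answer: M M M H H M M H M M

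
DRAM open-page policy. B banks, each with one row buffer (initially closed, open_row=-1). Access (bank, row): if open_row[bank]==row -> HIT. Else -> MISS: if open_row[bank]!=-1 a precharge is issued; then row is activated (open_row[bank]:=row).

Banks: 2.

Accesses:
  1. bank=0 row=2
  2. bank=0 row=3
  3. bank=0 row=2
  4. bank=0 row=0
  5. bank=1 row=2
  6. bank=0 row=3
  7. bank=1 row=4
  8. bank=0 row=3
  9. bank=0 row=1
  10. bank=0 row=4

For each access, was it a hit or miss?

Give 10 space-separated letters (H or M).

Answer: M M M M M M M H M M

Derivation:
Acc 1: bank0 row2 -> MISS (open row2); precharges=0
Acc 2: bank0 row3 -> MISS (open row3); precharges=1
Acc 3: bank0 row2 -> MISS (open row2); precharges=2
Acc 4: bank0 row0 -> MISS (open row0); precharges=3
Acc 5: bank1 row2 -> MISS (open row2); precharges=3
Acc 6: bank0 row3 -> MISS (open row3); precharges=4
Acc 7: bank1 row4 -> MISS (open row4); precharges=5
Acc 8: bank0 row3 -> HIT
Acc 9: bank0 row1 -> MISS (open row1); precharges=6
Acc 10: bank0 row4 -> MISS (open row4); precharges=7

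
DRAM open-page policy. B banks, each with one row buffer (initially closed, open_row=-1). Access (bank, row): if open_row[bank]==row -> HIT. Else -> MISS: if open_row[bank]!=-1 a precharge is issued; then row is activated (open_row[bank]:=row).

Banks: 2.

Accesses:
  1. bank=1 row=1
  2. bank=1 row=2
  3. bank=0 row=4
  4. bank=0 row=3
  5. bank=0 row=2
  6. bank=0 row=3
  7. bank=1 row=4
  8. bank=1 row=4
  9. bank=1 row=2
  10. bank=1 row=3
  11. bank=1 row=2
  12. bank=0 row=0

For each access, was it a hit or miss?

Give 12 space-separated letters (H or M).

Answer: M M M M M M M H M M M M

Derivation:
Acc 1: bank1 row1 -> MISS (open row1); precharges=0
Acc 2: bank1 row2 -> MISS (open row2); precharges=1
Acc 3: bank0 row4 -> MISS (open row4); precharges=1
Acc 4: bank0 row3 -> MISS (open row3); precharges=2
Acc 5: bank0 row2 -> MISS (open row2); precharges=3
Acc 6: bank0 row3 -> MISS (open row3); precharges=4
Acc 7: bank1 row4 -> MISS (open row4); precharges=5
Acc 8: bank1 row4 -> HIT
Acc 9: bank1 row2 -> MISS (open row2); precharges=6
Acc 10: bank1 row3 -> MISS (open row3); precharges=7
Acc 11: bank1 row2 -> MISS (open row2); precharges=8
Acc 12: bank0 row0 -> MISS (open row0); precharges=9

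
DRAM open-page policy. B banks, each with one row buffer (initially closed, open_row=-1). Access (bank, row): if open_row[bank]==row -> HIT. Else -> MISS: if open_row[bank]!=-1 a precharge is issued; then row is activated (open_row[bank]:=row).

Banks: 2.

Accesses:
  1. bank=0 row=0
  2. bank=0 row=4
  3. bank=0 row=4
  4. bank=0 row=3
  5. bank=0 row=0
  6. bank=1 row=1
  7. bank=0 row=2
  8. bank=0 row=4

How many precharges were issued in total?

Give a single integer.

Answer: 5

Derivation:
Acc 1: bank0 row0 -> MISS (open row0); precharges=0
Acc 2: bank0 row4 -> MISS (open row4); precharges=1
Acc 3: bank0 row4 -> HIT
Acc 4: bank0 row3 -> MISS (open row3); precharges=2
Acc 5: bank0 row0 -> MISS (open row0); precharges=3
Acc 6: bank1 row1 -> MISS (open row1); precharges=3
Acc 7: bank0 row2 -> MISS (open row2); precharges=4
Acc 8: bank0 row4 -> MISS (open row4); precharges=5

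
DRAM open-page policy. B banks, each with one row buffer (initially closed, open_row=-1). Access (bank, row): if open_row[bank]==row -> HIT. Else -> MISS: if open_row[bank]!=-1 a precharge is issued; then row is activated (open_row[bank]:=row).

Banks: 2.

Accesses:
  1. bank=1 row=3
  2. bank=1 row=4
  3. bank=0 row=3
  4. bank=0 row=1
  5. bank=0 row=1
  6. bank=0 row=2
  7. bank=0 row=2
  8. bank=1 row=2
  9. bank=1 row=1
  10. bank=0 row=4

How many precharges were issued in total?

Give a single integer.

Answer: 6

Derivation:
Acc 1: bank1 row3 -> MISS (open row3); precharges=0
Acc 2: bank1 row4 -> MISS (open row4); precharges=1
Acc 3: bank0 row3 -> MISS (open row3); precharges=1
Acc 4: bank0 row1 -> MISS (open row1); precharges=2
Acc 5: bank0 row1 -> HIT
Acc 6: bank0 row2 -> MISS (open row2); precharges=3
Acc 7: bank0 row2 -> HIT
Acc 8: bank1 row2 -> MISS (open row2); precharges=4
Acc 9: bank1 row1 -> MISS (open row1); precharges=5
Acc 10: bank0 row4 -> MISS (open row4); precharges=6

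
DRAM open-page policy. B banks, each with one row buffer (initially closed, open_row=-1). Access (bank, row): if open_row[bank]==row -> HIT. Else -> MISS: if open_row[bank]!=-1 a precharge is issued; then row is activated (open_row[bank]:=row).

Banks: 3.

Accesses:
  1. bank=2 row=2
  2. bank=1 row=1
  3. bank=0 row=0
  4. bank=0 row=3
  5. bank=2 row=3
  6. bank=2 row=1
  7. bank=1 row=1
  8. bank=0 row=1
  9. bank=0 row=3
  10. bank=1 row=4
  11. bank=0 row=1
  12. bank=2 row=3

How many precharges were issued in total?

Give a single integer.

Acc 1: bank2 row2 -> MISS (open row2); precharges=0
Acc 2: bank1 row1 -> MISS (open row1); precharges=0
Acc 3: bank0 row0 -> MISS (open row0); precharges=0
Acc 4: bank0 row3 -> MISS (open row3); precharges=1
Acc 5: bank2 row3 -> MISS (open row3); precharges=2
Acc 6: bank2 row1 -> MISS (open row1); precharges=3
Acc 7: bank1 row1 -> HIT
Acc 8: bank0 row1 -> MISS (open row1); precharges=4
Acc 9: bank0 row3 -> MISS (open row3); precharges=5
Acc 10: bank1 row4 -> MISS (open row4); precharges=6
Acc 11: bank0 row1 -> MISS (open row1); precharges=7
Acc 12: bank2 row3 -> MISS (open row3); precharges=8

Answer: 8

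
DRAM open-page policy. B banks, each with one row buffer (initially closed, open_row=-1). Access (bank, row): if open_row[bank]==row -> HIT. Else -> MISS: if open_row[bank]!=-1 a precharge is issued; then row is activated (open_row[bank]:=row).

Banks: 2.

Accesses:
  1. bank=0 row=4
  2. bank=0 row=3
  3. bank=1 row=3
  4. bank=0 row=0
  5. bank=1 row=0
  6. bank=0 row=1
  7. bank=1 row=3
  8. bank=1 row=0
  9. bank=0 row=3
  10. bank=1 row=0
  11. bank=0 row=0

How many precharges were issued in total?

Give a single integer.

Acc 1: bank0 row4 -> MISS (open row4); precharges=0
Acc 2: bank0 row3 -> MISS (open row3); precharges=1
Acc 3: bank1 row3 -> MISS (open row3); precharges=1
Acc 4: bank0 row0 -> MISS (open row0); precharges=2
Acc 5: bank1 row0 -> MISS (open row0); precharges=3
Acc 6: bank0 row1 -> MISS (open row1); precharges=4
Acc 7: bank1 row3 -> MISS (open row3); precharges=5
Acc 8: bank1 row0 -> MISS (open row0); precharges=6
Acc 9: bank0 row3 -> MISS (open row3); precharges=7
Acc 10: bank1 row0 -> HIT
Acc 11: bank0 row0 -> MISS (open row0); precharges=8

Answer: 8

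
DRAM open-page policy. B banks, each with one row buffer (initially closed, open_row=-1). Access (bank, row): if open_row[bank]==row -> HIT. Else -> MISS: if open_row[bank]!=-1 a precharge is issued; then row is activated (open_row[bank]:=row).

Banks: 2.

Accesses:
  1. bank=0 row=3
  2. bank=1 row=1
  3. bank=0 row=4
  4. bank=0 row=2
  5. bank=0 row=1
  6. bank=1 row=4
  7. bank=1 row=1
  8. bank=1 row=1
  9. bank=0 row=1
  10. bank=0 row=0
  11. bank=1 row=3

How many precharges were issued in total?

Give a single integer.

Acc 1: bank0 row3 -> MISS (open row3); precharges=0
Acc 2: bank1 row1 -> MISS (open row1); precharges=0
Acc 3: bank0 row4 -> MISS (open row4); precharges=1
Acc 4: bank0 row2 -> MISS (open row2); precharges=2
Acc 5: bank0 row1 -> MISS (open row1); precharges=3
Acc 6: bank1 row4 -> MISS (open row4); precharges=4
Acc 7: bank1 row1 -> MISS (open row1); precharges=5
Acc 8: bank1 row1 -> HIT
Acc 9: bank0 row1 -> HIT
Acc 10: bank0 row0 -> MISS (open row0); precharges=6
Acc 11: bank1 row3 -> MISS (open row3); precharges=7

Answer: 7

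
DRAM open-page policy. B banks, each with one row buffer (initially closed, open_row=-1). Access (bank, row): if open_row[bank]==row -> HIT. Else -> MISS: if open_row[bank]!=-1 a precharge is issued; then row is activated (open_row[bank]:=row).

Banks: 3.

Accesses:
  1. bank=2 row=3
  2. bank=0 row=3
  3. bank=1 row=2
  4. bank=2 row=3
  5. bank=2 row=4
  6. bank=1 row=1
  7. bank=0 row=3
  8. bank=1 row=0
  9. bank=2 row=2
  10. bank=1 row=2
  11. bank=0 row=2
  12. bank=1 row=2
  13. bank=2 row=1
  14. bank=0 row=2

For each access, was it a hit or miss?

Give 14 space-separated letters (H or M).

Acc 1: bank2 row3 -> MISS (open row3); precharges=0
Acc 2: bank0 row3 -> MISS (open row3); precharges=0
Acc 3: bank1 row2 -> MISS (open row2); precharges=0
Acc 4: bank2 row3 -> HIT
Acc 5: bank2 row4 -> MISS (open row4); precharges=1
Acc 6: bank1 row1 -> MISS (open row1); precharges=2
Acc 7: bank0 row3 -> HIT
Acc 8: bank1 row0 -> MISS (open row0); precharges=3
Acc 9: bank2 row2 -> MISS (open row2); precharges=4
Acc 10: bank1 row2 -> MISS (open row2); precharges=5
Acc 11: bank0 row2 -> MISS (open row2); precharges=6
Acc 12: bank1 row2 -> HIT
Acc 13: bank2 row1 -> MISS (open row1); precharges=7
Acc 14: bank0 row2 -> HIT

Answer: M M M H M M H M M M M H M H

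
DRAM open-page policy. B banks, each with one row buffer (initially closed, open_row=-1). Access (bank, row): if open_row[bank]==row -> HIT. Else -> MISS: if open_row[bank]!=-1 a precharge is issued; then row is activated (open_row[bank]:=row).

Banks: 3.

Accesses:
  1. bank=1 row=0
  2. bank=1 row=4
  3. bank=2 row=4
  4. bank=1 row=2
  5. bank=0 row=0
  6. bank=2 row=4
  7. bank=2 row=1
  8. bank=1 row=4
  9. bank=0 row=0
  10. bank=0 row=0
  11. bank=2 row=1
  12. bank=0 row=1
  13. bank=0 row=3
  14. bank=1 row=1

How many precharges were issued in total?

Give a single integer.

Acc 1: bank1 row0 -> MISS (open row0); precharges=0
Acc 2: bank1 row4 -> MISS (open row4); precharges=1
Acc 3: bank2 row4 -> MISS (open row4); precharges=1
Acc 4: bank1 row2 -> MISS (open row2); precharges=2
Acc 5: bank0 row0 -> MISS (open row0); precharges=2
Acc 6: bank2 row4 -> HIT
Acc 7: bank2 row1 -> MISS (open row1); precharges=3
Acc 8: bank1 row4 -> MISS (open row4); precharges=4
Acc 9: bank0 row0 -> HIT
Acc 10: bank0 row0 -> HIT
Acc 11: bank2 row1 -> HIT
Acc 12: bank0 row1 -> MISS (open row1); precharges=5
Acc 13: bank0 row3 -> MISS (open row3); precharges=6
Acc 14: bank1 row1 -> MISS (open row1); precharges=7

Answer: 7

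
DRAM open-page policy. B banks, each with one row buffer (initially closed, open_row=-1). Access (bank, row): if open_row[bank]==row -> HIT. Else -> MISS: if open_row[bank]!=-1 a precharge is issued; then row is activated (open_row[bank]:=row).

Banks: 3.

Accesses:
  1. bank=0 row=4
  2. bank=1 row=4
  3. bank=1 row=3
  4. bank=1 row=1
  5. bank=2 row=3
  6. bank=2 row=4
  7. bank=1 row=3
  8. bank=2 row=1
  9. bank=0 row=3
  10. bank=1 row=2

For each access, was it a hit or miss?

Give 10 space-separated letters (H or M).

Answer: M M M M M M M M M M

Derivation:
Acc 1: bank0 row4 -> MISS (open row4); precharges=0
Acc 2: bank1 row4 -> MISS (open row4); precharges=0
Acc 3: bank1 row3 -> MISS (open row3); precharges=1
Acc 4: bank1 row1 -> MISS (open row1); precharges=2
Acc 5: bank2 row3 -> MISS (open row3); precharges=2
Acc 6: bank2 row4 -> MISS (open row4); precharges=3
Acc 7: bank1 row3 -> MISS (open row3); precharges=4
Acc 8: bank2 row1 -> MISS (open row1); precharges=5
Acc 9: bank0 row3 -> MISS (open row3); precharges=6
Acc 10: bank1 row2 -> MISS (open row2); precharges=7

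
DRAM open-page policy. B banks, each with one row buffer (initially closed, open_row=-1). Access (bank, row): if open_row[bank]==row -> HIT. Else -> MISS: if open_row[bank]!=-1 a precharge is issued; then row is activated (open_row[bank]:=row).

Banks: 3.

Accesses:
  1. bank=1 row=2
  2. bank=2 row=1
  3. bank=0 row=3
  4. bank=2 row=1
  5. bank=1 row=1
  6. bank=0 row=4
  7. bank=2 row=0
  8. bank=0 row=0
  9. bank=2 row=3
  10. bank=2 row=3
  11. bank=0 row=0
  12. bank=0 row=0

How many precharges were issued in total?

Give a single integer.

Answer: 5

Derivation:
Acc 1: bank1 row2 -> MISS (open row2); precharges=0
Acc 2: bank2 row1 -> MISS (open row1); precharges=0
Acc 3: bank0 row3 -> MISS (open row3); precharges=0
Acc 4: bank2 row1 -> HIT
Acc 5: bank1 row1 -> MISS (open row1); precharges=1
Acc 6: bank0 row4 -> MISS (open row4); precharges=2
Acc 7: bank2 row0 -> MISS (open row0); precharges=3
Acc 8: bank0 row0 -> MISS (open row0); precharges=4
Acc 9: bank2 row3 -> MISS (open row3); precharges=5
Acc 10: bank2 row3 -> HIT
Acc 11: bank0 row0 -> HIT
Acc 12: bank0 row0 -> HIT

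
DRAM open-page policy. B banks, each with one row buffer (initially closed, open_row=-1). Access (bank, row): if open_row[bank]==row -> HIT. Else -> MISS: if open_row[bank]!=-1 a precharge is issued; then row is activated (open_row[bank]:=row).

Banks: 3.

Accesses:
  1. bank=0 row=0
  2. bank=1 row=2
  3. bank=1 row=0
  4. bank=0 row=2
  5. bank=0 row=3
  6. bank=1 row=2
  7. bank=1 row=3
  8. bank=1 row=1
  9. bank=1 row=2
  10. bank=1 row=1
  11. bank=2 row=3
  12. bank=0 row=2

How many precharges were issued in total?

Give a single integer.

Answer: 9

Derivation:
Acc 1: bank0 row0 -> MISS (open row0); precharges=0
Acc 2: bank1 row2 -> MISS (open row2); precharges=0
Acc 3: bank1 row0 -> MISS (open row0); precharges=1
Acc 4: bank0 row2 -> MISS (open row2); precharges=2
Acc 5: bank0 row3 -> MISS (open row3); precharges=3
Acc 6: bank1 row2 -> MISS (open row2); precharges=4
Acc 7: bank1 row3 -> MISS (open row3); precharges=5
Acc 8: bank1 row1 -> MISS (open row1); precharges=6
Acc 9: bank1 row2 -> MISS (open row2); precharges=7
Acc 10: bank1 row1 -> MISS (open row1); precharges=8
Acc 11: bank2 row3 -> MISS (open row3); precharges=8
Acc 12: bank0 row2 -> MISS (open row2); precharges=9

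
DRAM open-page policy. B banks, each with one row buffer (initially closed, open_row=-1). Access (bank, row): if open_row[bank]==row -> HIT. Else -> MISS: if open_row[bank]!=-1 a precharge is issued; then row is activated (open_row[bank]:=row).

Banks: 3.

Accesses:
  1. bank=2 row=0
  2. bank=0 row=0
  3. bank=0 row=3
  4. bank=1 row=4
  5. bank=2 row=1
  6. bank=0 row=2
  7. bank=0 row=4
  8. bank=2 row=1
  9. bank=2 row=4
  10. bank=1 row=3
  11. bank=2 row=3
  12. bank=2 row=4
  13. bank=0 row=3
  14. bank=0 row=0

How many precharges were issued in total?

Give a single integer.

Acc 1: bank2 row0 -> MISS (open row0); precharges=0
Acc 2: bank0 row0 -> MISS (open row0); precharges=0
Acc 3: bank0 row3 -> MISS (open row3); precharges=1
Acc 4: bank1 row4 -> MISS (open row4); precharges=1
Acc 5: bank2 row1 -> MISS (open row1); precharges=2
Acc 6: bank0 row2 -> MISS (open row2); precharges=3
Acc 7: bank0 row4 -> MISS (open row4); precharges=4
Acc 8: bank2 row1 -> HIT
Acc 9: bank2 row4 -> MISS (open row4); precharges=5
Acc 10: bank1 row3 -> MISS (open row3); precharges=6
Acc 11: bank2 row3 -> MISS (open row3); precharges=7
Acc 12: bank2 row4 -> MISS (open row4); precharges=8
Acc 13: bank0 row3 -> MISS (open row3); precharges=9
Acc 14: bank0 row0 -> MISS (open row0); precharges=10

Answer: 10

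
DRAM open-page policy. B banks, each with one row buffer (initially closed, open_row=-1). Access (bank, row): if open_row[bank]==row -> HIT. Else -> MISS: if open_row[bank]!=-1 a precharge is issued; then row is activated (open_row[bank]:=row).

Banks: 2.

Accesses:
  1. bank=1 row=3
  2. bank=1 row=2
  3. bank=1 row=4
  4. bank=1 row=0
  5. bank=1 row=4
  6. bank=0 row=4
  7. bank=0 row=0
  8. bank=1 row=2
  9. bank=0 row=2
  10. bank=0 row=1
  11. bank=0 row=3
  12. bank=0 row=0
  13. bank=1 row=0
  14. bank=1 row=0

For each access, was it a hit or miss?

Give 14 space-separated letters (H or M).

Acc 1: bank1 row3 -> MISS (open row3); precharges=0
Acc 2: bank1 row2 -> MISS (open row2); precharges=1
Acc 3: bank1 row4 -> MISS (open row4); precharges=2
Acc 4: bank1 row0 -> MISS (open row0); precharges=3
Acc 5: bank1 row4 -> MISS (open row4); precharges=4
Acc 6: bank0 row4 -> MISS (open row4); precharges=4
Acc 7: bank0 row0 -> MISS (open row0); precharges=5
Acc 8: bank1 row2 -> MISS (open row2); precharges=6
Acc 9: bank0 row2 -> MISS (open row2); precharges=7
Acc 10: bank0 row1 -> MISS (open row1); precharges=8
Acc 11: bank0 row3 -> MISS (open row3); precharges=9
Acc 12: bank0 row0 -> MISS (open row0); precharges=10
Acc 13: bank1 row0 -> MISS (open row0); precharges=11
Acc 14: bank1 row0 -> HIT

Answer: M M M M M M M M M M M M M H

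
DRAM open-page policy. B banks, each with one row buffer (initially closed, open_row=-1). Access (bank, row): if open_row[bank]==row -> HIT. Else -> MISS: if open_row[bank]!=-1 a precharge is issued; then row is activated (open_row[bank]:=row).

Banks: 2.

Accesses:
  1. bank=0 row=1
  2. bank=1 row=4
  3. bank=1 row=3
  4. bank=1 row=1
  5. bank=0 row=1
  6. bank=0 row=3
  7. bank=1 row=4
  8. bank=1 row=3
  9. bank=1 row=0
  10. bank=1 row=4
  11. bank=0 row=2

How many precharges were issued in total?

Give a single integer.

Acc 1: bank0 row1 -> MISS (open row1); precharges=0
Acc 2: bank1 row4 -> MISS (open row4); precharges=0
Acc 3: bank1 row3 -> MISS (open row3); precharges=1
Acc 4: bank1 row1 -> MISS (open row1); precharges=2
Acc 5: bank0 row1 -> HIT
Acc 6: bank0 row3 -> MISS (open row3); precharges=3
Acc 7: bank1 row4 -> MISS (open row4); precharges=4
Acc 8: bank1 row3 -> MISS (open row3); precharges=5
Acc 9: bank1 row0 -> MISS (open row0); precharges=6
Acc 10: bank1 row4 -> MISS (open row4); precharges=7
Acc 11: bank0 row2 -> MISS (open row2); precharges=8

Answer: 8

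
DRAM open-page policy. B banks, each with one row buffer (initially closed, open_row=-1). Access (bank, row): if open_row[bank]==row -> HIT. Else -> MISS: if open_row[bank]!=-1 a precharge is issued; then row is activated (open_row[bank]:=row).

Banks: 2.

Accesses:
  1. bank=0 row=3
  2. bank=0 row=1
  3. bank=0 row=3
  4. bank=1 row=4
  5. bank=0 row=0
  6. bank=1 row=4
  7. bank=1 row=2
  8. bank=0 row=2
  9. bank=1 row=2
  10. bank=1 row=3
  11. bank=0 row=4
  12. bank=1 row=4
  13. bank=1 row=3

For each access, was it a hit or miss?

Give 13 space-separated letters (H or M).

Acc 1: bank0 row3 -> MISS (open row3); precharges=0
Acc 2: bank0 row1 -> MISS (open row1); precharges=1
Acc 3: bank0 row3 -> MISS (open row3); precharges=2
Acc 4: bank1 row4 -> MISS (open row4); precharges=2
Acc 5: bank0 row0 -> MISS (open row0); precharges=3
Acc 6: bank1 row4 -> HIT
Acc 7: bank1 row2 -> MISS (open row2); precharges=4
Acc 8: bank0 row2 -> MISS (open row2); precharges=5
Acc 9: bank1 row2 -> HIT
Acc 10: bank1 row3 -> MISS (open row3); precharges=6
Acc 11: bank0 row4 -> MISS (open row4); precharges=7
Acc 12: bank1 row4 -> MISS (open row4); precharges=8
Acc 13: bank1 row3 -> MISS (open row3); precharges=9

Answer: M M M M M H M M H M M M M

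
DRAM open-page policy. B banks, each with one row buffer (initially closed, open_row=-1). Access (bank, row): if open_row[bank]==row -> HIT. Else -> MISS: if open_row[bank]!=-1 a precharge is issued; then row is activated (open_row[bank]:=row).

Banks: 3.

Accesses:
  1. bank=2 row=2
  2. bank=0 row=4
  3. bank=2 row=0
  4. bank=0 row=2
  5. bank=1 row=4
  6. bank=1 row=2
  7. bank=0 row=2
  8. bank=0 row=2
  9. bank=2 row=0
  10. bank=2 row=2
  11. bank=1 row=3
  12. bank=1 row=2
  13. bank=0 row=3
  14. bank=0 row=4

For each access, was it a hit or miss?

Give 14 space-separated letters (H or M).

Acc 1: bank2 row2 -> MISS (open row2); precharges=0
Acc 2: bank0 row4 -> MISS (open row4); precharges=0
Acc 3: bank2 row0 -> MISS (open row0); precharges=1
Acc 4: bank0 row2 -> MISS (open row2); precharges=2
Acc 5: bank1 row4 -> MISS (open row4); precharges=2
Acc 6: bank1 row2 -> MISS (open row2); precharges=3
Acc 7: bank0 row2 -> HIT
Acc 8: bank0 row2 -> HIT
Acc 9: bank2 row0 -> HIT
Acc 10: bank2 row2 -> MISS (open row2); precharges=4
Acc 11: bank1 row3 -> MISS (open row3); precharges=5
Acc 12: bank1 row2 -> MISS (open row2); precharges=6
Acc 13: bank0 row3 -> MISS (open row3); precharges=7
Acc 14: bank0 row4 -> MISS (open row4); precharges=8

Answer: M M M M M M H H H M M M M M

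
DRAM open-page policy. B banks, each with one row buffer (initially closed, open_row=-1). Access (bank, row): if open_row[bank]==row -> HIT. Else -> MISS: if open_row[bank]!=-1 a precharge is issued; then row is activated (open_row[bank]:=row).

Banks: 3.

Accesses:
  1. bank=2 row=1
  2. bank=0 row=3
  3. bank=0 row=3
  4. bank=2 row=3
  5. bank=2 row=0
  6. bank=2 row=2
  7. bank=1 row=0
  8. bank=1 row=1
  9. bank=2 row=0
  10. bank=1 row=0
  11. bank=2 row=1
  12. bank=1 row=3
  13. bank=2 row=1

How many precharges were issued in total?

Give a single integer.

Acc 1: bank2 row1 -> MISS (open row1); precharges=0
Acc 2: bank0 row3 -> MISS (open row3); precharges=0
Acc 3: bank0 row3 -> HIT
Acc 4: bank2 row3 -> MISS (open row3); precharges=1
Acc 5: bank2 row0 -> MISS (open row0); precharges=2
Acc 6: bank2 row2 -> MISS (open row2); precharges=3
Acc 7: bank1 row0 -> MISS (open row0); precharges=3
Acc 8: bank1 row1 -> MISS (open row1); precharges=4
Acc 9: bank2 row0 -> MISS (open row0); precharges=5
Acc 10: bank1 row0 -> MISS (open row0); precharges=6
Acc 11: bank2 row1 -> MISS (open row1); precharges=7
Acc 12: bank1 row3 -> MISS (open row3); precharges=8
Acc 13: bank2 row1 -> HIT

Answer: 8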